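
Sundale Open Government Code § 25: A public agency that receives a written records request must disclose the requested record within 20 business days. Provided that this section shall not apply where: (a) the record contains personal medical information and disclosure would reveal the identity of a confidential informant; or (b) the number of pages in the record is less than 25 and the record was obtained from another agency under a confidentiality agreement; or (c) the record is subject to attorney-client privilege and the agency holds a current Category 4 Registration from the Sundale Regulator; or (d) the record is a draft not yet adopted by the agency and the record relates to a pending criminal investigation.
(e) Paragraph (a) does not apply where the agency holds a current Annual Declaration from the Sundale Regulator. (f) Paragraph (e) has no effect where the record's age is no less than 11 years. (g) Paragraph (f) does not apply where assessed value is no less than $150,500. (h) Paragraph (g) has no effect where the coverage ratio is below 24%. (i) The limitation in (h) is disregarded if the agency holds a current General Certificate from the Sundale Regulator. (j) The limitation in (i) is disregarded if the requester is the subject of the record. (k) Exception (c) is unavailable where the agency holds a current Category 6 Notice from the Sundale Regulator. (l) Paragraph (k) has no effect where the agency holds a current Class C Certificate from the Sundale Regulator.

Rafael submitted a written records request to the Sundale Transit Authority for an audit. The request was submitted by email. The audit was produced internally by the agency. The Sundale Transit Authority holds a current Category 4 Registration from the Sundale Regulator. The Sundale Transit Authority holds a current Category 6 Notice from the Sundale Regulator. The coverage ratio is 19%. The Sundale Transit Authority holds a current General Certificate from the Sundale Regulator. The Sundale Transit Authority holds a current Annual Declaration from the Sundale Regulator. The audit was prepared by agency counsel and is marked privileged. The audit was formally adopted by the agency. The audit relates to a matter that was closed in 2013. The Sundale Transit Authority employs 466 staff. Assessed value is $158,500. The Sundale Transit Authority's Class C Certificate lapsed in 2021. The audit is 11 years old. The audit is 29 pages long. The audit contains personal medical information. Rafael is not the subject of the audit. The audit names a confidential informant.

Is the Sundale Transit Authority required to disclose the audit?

Exception (a) is satisfied on its face — the audit contains personal medical information; the audit names a confidential informant. However, paragraphs (e)–(j) must be considered: (e) operates against (a): a current Annual Declaration is held. (f) would limit (e) — the record's age is 11 years, meeting the 11 years threshold — but (g) sets (f) aside: (g) is triggered — assessed value is $158,500, meeting the $150,500 threshold. (h) is triggered (the coverage ratio is 19%, below the 24% limit), but is itself disapplied by (i): (i) is engaged — a current General Certificate is held. (j) is not triggered (Rafael is not the subject of the audit), so (i) stands. Exception (a) does not apply.
Exception (b) requires that the number of pages in the record is less than 25; but the number of pages in the record is 29, not less than 25, so (b) is unavailable.
Exception (c) is satisfied on its face — the audit is privileged; a current Category 4 Registration is held. Turning to paragraphs (k)–(l): (k) operates against (c): a current Category 6 Notice is held. (l) is not engaged (the Class C Certificate is not current), so (k) stands. Exception (c) does not apply.
Exception (d) does not apply: the audit has been formally adopted.
No exception displaces § 25.

Yes — the Sundale Transit Authority must disclose the audit.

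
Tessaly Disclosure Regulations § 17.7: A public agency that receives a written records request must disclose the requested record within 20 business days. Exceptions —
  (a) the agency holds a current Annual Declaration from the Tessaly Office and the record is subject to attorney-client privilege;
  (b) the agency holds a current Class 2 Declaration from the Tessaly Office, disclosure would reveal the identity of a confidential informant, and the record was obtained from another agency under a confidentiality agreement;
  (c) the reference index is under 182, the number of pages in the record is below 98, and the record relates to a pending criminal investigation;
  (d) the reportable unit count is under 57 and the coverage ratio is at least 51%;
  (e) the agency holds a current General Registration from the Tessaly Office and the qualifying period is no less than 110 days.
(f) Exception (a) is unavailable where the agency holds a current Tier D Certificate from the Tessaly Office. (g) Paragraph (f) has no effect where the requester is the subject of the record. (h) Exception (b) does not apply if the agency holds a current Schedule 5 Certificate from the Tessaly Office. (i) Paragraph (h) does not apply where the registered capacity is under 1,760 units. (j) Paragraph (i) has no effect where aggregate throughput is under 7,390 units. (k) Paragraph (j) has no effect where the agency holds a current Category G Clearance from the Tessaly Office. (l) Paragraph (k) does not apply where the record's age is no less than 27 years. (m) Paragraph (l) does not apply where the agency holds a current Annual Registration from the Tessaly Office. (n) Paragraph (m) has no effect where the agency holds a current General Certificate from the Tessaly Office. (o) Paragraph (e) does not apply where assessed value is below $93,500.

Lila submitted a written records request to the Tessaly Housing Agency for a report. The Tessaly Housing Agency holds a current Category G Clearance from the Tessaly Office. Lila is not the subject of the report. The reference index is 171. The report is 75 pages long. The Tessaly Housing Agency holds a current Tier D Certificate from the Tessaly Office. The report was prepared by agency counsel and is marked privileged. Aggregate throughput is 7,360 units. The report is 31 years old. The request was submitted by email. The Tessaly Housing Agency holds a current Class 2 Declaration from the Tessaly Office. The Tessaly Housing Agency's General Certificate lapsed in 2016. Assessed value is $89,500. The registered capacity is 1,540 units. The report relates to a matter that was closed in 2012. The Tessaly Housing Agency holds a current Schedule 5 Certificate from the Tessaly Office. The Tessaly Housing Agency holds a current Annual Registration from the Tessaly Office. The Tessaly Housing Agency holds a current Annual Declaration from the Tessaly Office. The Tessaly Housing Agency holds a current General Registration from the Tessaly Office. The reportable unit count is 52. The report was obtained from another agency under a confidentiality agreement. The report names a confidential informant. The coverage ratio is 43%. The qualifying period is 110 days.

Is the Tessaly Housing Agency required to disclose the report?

No — exception (b) applies; the Tessaly Housing Agency is not required to disclose the report.

Exception (a)'s conditions are all satisfied: a current Annual Declaration is held; the report is privileged. But: (f) is engaged — a current Tier D Certificate is held. (g), which would lift (f), is not engaged — Lila is not the subject of the report. (a) is therefore removed.
All of (b)'s requirements are met (a current Class 2 Declaration is held; the report names a confidential informant; the report was obtained under a confidentiality agreement). Applying paragraphs (h)–(n): (h) would limit (b) — a current Schedule 5 Certificate is held — but (i) sets (h) aside: (i) operates — the registered capacity is 1,540 units, under the 1,760 units limit. (j) is engaged (aggregate throughput is 7,360 units, under the 7,390 units limit), but is overridden by (k): (k) operates against (j): a current Category G Clearance is held. (l) would limit (k) — the record's age is 31 years, meeting the 27 years threshold — but (m) sets (l) aside: (m) operates against (l): a current Annual Registration is held. (n) is not engaged (there is no General Certificate in force), so (m) stands. Exception (b) stands.
Exception (c) fails — the report relates to a closed matter.
Exception (d) requires that the coverage ratio is at least 51%; but the coverage ratio is 43%, short of 51%, so (d) is unavailable.
Exception (e): a current General Registration is held; the qualifying period is 110 days, meeting the 110 days threshold — every condition holds. But: (o) operates — assessed value is $89,500, below the $93,500 limit. So (e) is unavailable.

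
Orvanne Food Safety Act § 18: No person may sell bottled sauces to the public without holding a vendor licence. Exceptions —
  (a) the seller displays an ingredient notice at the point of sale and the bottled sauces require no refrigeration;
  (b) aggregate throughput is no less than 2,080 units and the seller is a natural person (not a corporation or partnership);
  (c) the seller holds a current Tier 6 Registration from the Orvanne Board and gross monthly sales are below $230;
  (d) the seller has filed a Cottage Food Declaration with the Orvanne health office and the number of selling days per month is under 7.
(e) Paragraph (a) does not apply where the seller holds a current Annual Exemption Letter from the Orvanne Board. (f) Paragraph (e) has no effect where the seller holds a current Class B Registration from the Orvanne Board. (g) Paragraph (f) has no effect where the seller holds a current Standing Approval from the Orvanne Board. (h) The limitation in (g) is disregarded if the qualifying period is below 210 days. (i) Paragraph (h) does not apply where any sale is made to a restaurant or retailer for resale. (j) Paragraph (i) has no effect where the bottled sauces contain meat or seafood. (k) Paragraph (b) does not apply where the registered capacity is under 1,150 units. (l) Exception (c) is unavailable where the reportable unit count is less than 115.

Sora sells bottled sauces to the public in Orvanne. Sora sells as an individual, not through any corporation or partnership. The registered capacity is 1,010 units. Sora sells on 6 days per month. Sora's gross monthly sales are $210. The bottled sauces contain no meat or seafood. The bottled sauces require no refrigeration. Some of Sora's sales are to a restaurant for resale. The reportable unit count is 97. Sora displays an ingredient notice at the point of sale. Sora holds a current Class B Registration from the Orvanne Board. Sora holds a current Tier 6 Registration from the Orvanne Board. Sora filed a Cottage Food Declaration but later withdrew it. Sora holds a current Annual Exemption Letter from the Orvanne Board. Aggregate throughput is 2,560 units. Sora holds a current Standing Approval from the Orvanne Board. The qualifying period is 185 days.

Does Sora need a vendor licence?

Exception (a) is satisfied on its face — an ingredient notice is displayed; the bottled sauces are shelf-stable. But applying paragraphs (e)–(j): (e) operates against (a): a current Annual Exemption Letter is held. (f) operates (a current Class B Registration is held), but is set aside by (g): (g) operates against (f): a current Standing Approval is held. (h) would limit (g) — the qualifying period is 185 days, below the 210 days limit — but (i) sets (h) aside: (i) is engaged — some sales are to a restaurant for resale. (j) does not operate here (the bottled sauces contain no meat or seafood), so (i) stands. (a) is therefore removed.
All of (b)'s requirements are met (aggregate throughput is 2,560 units, meeting the 2,080 units threshold; the seller is a natural person). However, paragraph (k) must be considered: (k) is engaged — the registered capacity is 1,010 units, under the 1,150 units limit. (b) is therefore removed.
Exception (c) is satisfied on its face — a current Tier 6 Registration is held; gross monthly sales are $210, below the $230 limit. But applying paragraph (l): (l) operates against (c): the reportable unit count is 97, less than the 115 limit. Exception (c) does not apply.
Exception (d) does not apply: the Cottage Food Declaration was withdrawn.
No exception applies. The general rule governs.

Yes — Sora must hold a vendor licence.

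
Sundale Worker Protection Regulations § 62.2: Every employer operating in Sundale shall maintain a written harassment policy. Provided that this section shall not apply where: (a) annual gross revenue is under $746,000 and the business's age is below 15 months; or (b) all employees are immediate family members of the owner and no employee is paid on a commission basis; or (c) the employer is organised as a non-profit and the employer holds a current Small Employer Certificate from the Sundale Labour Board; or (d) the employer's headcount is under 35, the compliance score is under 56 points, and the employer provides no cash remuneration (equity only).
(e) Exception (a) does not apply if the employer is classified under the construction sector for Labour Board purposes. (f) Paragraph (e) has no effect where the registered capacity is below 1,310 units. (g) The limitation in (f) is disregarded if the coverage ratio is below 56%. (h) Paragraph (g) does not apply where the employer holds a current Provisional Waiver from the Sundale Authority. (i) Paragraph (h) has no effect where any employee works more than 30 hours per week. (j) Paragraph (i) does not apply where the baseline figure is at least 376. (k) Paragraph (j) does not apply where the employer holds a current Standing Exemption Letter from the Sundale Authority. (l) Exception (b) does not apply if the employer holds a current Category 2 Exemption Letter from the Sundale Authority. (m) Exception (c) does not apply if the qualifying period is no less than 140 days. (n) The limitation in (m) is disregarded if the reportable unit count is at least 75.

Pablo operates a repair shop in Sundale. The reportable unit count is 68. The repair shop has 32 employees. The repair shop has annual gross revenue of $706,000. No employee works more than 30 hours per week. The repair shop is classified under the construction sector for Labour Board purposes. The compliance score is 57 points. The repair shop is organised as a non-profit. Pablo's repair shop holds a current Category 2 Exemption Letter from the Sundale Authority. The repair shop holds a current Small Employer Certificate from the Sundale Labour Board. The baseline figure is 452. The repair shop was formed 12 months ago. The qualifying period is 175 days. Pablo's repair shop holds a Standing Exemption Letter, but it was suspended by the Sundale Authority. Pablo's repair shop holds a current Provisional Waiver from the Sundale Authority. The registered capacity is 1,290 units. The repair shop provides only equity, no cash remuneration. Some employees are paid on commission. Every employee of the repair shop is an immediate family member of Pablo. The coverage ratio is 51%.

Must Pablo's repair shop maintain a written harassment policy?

No — exception (a) applies; Pablo's repair shop is not required to maintain a written harassment policy.

Exception (a): annual gross revenue is $706,000, under the $746,000 limit; the business's age is 12 months, below the 15 months limit — every condition holds. Applying paragraphs (e)–(k): (e) would limit (a) — the repair shop is classified under the construction sector — but (f) sets (e) aside: (f) operates against (e): the registered capacity is 1,290 units, below the 1,310 units limit. (g) would limit (f) — the coverage ratio is 51%, below the 56% limit — but (h) sets (g) aside: (h) operates against (g): a current Provisional Waiver is held. (i) is not triggered (no employee exceeds 30 hours/week), so (h) stands. So (a) applies.
Exception (b) does not apply: some employees are paid on commission.
Exception (c)'s conditions are all satisfied: the employer is a non-profit; a current Small Employer Certificate is held. However, paragraphs (m)–(n) must be considered: (m) applies — the qualifying period is 175 days, meeting the 140 days threshold. (n) is not triggered (the reportable unit count is 68, short of 75), so (m) stands. So (c) is unavailable.
Exception (d) requires that the compliance score is under 56 points; but the compliance score is 57 points, not under 56 points, so (d) is unavailable.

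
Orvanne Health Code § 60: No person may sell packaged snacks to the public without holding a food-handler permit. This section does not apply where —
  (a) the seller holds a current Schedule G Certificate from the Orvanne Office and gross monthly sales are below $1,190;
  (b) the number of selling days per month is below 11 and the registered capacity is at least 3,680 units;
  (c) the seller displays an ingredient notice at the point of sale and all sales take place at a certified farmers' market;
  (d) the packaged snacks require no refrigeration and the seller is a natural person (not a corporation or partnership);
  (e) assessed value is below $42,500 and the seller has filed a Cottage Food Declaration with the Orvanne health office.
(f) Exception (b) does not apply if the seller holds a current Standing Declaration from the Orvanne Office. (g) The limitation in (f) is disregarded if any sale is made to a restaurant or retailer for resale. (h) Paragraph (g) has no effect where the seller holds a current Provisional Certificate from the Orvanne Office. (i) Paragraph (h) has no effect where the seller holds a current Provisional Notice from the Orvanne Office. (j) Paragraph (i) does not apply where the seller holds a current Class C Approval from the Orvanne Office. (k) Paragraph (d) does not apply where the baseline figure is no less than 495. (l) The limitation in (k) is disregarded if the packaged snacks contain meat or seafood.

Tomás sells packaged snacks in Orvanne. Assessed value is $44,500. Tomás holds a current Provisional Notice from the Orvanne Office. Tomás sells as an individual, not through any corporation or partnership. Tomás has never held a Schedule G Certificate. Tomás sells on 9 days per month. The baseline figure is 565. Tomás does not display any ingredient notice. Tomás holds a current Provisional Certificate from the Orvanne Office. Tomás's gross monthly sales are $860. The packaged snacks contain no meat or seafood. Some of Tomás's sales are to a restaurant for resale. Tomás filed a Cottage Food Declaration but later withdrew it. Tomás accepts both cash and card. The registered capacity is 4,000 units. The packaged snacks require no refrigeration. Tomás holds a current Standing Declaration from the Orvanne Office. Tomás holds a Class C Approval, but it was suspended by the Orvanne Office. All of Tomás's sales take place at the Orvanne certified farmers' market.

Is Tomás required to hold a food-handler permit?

No — exception (b) applies; Tomás is not required to hold a food-handler permit.

Exception (a) does not apply: the Schedule G Certificate is not current.
Exception (b) is satisfied on its face — the number of selling days per month is 9, below the 11 limit; the registered capacity is 4,000 units, meeting the 3,680 units threshold. Under paragraphs (f)–(j): (f) is engaged (a current Standing Declaration is held), but is itself disapplied by (g): (g) is triggered — some sales are to a restaurant for resale. (h) is triggered (a current Provisional Certificate is held), but is set aside by (i): (i) operates — a current Provisional Notice is held. (j), which would lift (i), is not engaged — the Class C Approval is not current. So (b) applies.
Exception (c) does not apply: no ingredient notice is displayed.
Exception (d) is satisfied on its face — the packaged snacks are shelf-stable; the seller is a natural person. But: (k) operates against (d): the baseline figure is 565, meeting the 495 threshold. (l), which would lift (k), does not operate here — the packaged snacks contain no meat or seafood. Exception (d) does not apply.
Exception (e) does not apply: assessed value is $44,500, not below $42,500.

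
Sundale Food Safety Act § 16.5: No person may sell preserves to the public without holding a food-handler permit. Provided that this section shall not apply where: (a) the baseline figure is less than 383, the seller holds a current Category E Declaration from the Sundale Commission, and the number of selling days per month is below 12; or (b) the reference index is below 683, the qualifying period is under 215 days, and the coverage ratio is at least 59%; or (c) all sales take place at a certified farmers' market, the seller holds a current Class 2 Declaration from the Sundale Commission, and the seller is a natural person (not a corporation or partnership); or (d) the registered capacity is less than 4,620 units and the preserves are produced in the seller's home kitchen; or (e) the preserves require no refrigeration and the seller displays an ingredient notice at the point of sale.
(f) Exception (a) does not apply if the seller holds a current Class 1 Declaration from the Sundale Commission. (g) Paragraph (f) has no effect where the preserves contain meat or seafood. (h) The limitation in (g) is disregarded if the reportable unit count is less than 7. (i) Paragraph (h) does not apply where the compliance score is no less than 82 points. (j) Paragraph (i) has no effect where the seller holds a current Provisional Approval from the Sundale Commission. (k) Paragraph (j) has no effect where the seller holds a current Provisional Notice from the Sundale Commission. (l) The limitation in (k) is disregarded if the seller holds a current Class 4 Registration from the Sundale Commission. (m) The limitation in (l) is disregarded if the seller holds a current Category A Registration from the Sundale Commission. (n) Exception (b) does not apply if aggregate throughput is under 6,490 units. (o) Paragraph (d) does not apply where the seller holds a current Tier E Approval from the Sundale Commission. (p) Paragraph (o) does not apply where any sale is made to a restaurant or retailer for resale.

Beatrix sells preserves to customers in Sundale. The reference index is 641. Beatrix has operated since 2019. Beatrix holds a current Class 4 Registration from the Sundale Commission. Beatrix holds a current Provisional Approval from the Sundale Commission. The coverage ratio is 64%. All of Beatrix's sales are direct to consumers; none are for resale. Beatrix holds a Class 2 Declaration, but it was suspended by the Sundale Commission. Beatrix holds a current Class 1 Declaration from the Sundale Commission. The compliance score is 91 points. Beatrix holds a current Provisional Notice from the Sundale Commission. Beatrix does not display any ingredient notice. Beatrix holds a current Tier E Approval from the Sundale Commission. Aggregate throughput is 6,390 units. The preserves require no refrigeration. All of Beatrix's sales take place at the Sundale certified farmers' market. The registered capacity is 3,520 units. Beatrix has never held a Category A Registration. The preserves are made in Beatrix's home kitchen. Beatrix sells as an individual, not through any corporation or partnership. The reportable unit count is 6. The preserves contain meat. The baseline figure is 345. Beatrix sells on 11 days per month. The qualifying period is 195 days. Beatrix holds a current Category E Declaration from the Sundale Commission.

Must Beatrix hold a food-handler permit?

Exception (a)'s conditions are all satisfied: the baseline figure is 345, less than the 383 limit; a current Category E Declaration is held; the number of selling days per month is 11, below the 12 limit. Turning to paragraphs (f)–(m): (f) operates against (a): a current Class 1 Declaration is held. (g) operates (the preserves contain meat), but is displaced by (h): (h) is engaged — the reportable unit count is 6, less than the 7 limit. (i) would limit (h) — the compliance score is 91 points, meeting the 82 points threshold — but (j) sets (i) aside: (j) operates against (i): a current Provisional Approval is held. (k) would limit (j) — a current Provisional Notice is held — but (l) sets (k) aside: (l) applies — a current Class 4 Registration is held. (m) is not engaged (there is no Category A Registration in force), so (l) stands. So (a) is unavailable.
Exception (b): the reference index is 641, below the 683 limit; the qualifying period is 195 days, under the 215 days limit; the coverage ratio is 64%, meeting the 59% threshold — every condition holds. But applying paragraph (n): (n) is triggered — aggregate throughput is 6,390 units, under the 6,490 units limit. (b) is therefore removed.
Exception (c) fails — no current Class 2 Declaration is held.
Exception (d) is satisfied on its face — the registered capacity is 3,520 units, less than the 4,620 units limit; the preserves are home-kitchen produced. But applying paragraphs (o)–(p): (o) is triggered — a current Tier E Approval is held. (p), which would lift (o), is not triggered — no sales are for resale. Exception (d) does not apply.
Exception (e) fails — no ingredient notice is displayed.
No exception displaces § 16.5.

Yes — Beatrix must hold a food-handler permit.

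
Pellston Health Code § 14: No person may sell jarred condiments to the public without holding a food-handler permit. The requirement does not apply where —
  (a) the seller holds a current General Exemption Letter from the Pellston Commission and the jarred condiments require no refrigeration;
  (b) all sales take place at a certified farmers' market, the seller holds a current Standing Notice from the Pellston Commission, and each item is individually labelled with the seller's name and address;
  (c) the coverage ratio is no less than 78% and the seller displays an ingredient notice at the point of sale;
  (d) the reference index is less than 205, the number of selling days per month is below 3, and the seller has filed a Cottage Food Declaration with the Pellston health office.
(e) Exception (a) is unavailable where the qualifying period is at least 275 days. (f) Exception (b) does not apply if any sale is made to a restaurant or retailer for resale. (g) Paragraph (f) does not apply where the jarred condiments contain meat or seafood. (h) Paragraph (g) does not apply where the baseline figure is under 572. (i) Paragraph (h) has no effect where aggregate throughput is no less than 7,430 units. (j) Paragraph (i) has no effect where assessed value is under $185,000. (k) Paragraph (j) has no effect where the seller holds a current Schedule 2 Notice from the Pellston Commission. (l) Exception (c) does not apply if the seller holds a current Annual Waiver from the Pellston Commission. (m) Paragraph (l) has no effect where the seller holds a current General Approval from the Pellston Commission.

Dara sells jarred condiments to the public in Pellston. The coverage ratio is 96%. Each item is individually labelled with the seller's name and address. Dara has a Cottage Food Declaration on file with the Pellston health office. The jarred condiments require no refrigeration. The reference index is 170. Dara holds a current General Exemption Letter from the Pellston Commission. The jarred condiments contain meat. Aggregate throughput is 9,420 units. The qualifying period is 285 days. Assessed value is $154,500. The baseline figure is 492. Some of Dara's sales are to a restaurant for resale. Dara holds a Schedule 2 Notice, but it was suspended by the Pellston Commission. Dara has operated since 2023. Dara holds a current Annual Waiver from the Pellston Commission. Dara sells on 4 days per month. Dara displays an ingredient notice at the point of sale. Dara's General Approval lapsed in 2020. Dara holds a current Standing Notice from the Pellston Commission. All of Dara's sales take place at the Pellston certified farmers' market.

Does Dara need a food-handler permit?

Yes — Dara must hold a food-handler permit.

Exception (a) is satisfied on its face — a current General Exemption Letter is held; the jarred condiments are shelf-stable. Turning to paragraph (e): (e) operates against (a): the qualifying period is 285 days, meeting the 275 days threshold. (a) is therefore removed.
Exception (b): all sales are at a certified farmers' market; a current Standing Notice is held; items are individually labelled — every condition holds. But applying paragraphs (f)–(k): (f) is triggered — some sales are to a restaurant for resale. (g) applies (the jarred condiments contain meat), but is itself disapplied by (h): (h) operates against (g): the baseline figure is 492, under the 572 limit. (i) would limit (h) — aggregate throughput is 9,420 units, meeting the 7,430 units threshold — but (j) sets (i) aside: (j) is triggered — assessed value is $154,500, under the $185,000 limit. (k), which would lift (j), is inapplicable — there is no Schedule 2 Notice in force. So (b) is unavailable.
All of (c)'s requirements are met (the coverage ratio is 96%, meeting the 78% threshold; an ingredient notice is displayed). But: (l) is engaged — a current Annual Waiver is held. (m) is not engaged (there is no General Approval in force), so (l) stands. Exception (c) does not apply.
Exception (d) does not apply: the number of selling days per month is 4, not below 3.
None of the exceptions is available; § 14 applies in full.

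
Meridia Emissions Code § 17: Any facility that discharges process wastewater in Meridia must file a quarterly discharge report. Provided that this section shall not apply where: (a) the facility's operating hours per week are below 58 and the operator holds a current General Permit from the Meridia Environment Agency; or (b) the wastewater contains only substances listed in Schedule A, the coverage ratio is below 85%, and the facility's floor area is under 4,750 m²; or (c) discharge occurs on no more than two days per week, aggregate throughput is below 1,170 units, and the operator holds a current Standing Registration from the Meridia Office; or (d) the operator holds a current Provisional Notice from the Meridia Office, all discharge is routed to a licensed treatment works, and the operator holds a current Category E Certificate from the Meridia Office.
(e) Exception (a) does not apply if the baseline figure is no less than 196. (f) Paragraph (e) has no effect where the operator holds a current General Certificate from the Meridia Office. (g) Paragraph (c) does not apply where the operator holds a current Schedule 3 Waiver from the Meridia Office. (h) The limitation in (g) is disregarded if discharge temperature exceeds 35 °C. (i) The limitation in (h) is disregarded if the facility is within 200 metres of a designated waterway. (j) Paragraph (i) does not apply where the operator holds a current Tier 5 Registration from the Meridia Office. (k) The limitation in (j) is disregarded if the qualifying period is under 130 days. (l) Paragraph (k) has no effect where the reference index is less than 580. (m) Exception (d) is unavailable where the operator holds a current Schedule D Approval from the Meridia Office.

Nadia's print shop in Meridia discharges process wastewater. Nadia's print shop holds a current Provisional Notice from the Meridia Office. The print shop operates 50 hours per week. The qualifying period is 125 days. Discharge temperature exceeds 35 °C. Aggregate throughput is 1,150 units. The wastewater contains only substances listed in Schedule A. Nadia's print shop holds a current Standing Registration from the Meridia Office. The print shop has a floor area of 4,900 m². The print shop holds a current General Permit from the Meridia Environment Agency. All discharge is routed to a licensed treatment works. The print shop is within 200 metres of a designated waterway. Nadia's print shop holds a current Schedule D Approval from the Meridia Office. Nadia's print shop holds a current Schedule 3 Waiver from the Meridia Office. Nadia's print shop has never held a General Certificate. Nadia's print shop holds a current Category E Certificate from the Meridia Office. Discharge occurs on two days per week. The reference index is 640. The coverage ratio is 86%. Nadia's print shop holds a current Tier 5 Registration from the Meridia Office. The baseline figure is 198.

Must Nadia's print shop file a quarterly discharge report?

Yes — Nadia's print shop must file a quarterly discharge report.

Exception (a)'s conditions are all satisfied: the facility's operating hours per week are 50, below the 58 limit; a current General Permit is held. But: (e) operates against (a): the baseline figure is 198, meeting the 196 threshold. (f) is not triggered (no current General Certificate is held), so (e) stands. Exception (a) does not apply.
Exception (b) requires that the coverage ratio is below 85%; but the coverage ratio is 86%, not below 85%, so (b) is unavailable.
Exception (c): discharge occurs on no more than two days per week; aggregate throughput is 1,150 units, below the 1,170 units limit; a current Standing Registration is held — every condition holds. But applying paragraphs (g)–(l): (g) applies — a current Schedule 3 Waiver is held. (h) would limit (g) — discharge temperature exceeds 35 °C — but (i) sets (h) aside: (i) operates against (h): the print shop is within 200 m of a designated waterway. (j) would limit (i) — a current Tier 5 Registration is held — but (k) sets (j) aside: (k) operates against (j): the qualifying period is 125 days, under the 130 days limit. (l) is not triggered (the reference index is 640, not less than 580), so (k) stands. (c) is therefore removed.
Exception (d)'s conditions are all satisfied: a current Provisional Notice is held; discharge is routed to a licensed treatment works; a current Category E Certificate is held. However, paragraph (m) must be considered: (m) operates — a current Schedule D Approval is held. So (d) is unavailable.
No exception is made out. Nadia's print shop falls within the general rule.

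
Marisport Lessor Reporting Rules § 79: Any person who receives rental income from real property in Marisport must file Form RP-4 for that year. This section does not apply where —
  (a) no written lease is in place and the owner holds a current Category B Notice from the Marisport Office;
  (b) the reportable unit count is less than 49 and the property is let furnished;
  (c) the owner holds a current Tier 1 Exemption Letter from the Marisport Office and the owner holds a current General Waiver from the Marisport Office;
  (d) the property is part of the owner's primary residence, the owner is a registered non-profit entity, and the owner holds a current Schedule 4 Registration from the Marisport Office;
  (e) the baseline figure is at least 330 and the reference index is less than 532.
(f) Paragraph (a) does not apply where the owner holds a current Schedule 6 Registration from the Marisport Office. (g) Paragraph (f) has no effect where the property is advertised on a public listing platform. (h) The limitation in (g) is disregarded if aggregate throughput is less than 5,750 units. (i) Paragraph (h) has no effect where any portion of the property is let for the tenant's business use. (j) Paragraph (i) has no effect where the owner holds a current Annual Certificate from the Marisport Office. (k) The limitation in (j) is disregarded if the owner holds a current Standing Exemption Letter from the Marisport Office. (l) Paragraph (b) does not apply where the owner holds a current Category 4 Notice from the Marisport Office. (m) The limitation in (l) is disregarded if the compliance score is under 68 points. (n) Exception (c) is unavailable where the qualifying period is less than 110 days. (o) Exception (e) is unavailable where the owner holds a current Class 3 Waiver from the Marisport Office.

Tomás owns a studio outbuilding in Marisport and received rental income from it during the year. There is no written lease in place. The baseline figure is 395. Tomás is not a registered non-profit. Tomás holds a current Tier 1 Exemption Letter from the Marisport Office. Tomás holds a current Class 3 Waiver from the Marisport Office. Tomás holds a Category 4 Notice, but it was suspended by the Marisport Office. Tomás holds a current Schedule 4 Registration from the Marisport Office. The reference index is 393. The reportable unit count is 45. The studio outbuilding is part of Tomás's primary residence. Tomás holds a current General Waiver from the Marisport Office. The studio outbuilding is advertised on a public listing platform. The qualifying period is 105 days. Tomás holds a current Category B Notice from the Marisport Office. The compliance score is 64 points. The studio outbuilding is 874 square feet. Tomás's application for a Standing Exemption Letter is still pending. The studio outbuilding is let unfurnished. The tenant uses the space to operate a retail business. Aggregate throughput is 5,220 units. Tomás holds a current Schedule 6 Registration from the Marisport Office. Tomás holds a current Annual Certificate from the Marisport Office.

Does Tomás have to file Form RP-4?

Exception (a): there is no written lease; a current Category B Notice is held — every condition holds. But applying paragraphs (f)–(k): (f) operates against (a): a current Schedule 6 Registration is held. (g) would limit (f) — the property is publicly advertised — but (h) sets (g) aside: (h) operates — aggregate throughput is 5,220 units, less than the 5,750 units limit. (i) would limit (h) — the space is let for business use — but (j) sets (i) aside: (j) operates against (i): a current Annual Certificate is held. (k), which would lift (j), is not triggered — there is no Standing Exemption Letter in force. So (a) is unavailable.
Exception (b) requires that the property is let furnished; but the property is let unfurnished, so (b) is unavailable.
Exception (c): a current Tier 1 Exemption Letter is held; a current General Waiver is held — every condition holds. But applying paragraph (n): (n) is engaged — the qualifying period is 105 days, less than the 110 days limit. Exception (c) does not apply.
Exception (d) does not apply: Tomás is not a registered non-profit.
Exception (e) is satisfied on its face — the baseline figure is 395, meeting the 330 threshold; the reference index is 393, less than the 532 limit. But: (o) is engaged — a current Class 3 Waiver is held. (e) is therefore removed.
None of the exceptions is available; § 79 applies in full.

Yes — Tomás must file Form RP-4.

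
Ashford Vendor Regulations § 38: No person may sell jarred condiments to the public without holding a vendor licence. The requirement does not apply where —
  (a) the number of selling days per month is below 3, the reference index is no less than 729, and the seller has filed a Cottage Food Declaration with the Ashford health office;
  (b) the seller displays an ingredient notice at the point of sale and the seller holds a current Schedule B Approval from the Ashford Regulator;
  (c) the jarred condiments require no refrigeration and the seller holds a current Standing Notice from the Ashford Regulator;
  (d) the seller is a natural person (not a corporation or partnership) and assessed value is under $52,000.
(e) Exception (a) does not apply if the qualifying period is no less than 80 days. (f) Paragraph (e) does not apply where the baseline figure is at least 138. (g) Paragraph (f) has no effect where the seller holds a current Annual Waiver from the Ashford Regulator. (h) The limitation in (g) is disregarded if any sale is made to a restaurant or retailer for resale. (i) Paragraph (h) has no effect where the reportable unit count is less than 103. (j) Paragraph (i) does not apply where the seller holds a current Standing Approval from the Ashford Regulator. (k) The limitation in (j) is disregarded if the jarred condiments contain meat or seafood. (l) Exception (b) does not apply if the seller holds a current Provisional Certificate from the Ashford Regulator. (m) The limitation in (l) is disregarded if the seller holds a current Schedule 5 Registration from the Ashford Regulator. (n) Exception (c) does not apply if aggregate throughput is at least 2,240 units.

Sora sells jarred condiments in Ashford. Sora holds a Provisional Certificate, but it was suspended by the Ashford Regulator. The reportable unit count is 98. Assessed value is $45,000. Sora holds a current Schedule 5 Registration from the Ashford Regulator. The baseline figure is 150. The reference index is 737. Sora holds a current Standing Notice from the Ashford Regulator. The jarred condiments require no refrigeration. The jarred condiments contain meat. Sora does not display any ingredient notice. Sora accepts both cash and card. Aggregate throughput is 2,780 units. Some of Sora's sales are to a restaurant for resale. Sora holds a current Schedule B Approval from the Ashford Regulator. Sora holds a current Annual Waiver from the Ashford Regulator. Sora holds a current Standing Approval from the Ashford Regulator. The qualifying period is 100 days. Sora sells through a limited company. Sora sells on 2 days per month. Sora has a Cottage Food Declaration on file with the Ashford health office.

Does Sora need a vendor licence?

Yes — Sora must hold a vendor licence.

All of (a)'s requirements are met (the number of selling days per month is 2, below the 3 limit; the reference index is 737, meeting the 729 threshold; a Cottage Food Declaration is on file). But applying paragraphs (e)–(k): (e) operates against (a): the qualifying period is 100 days, meeting the 80 days threshold. (f) is triggered (the baseline figure is 150, meeting the 138 threshold), but is overridden by (g): (g) is engaged — a current Annual Waiver is held. (h) operates (some sales are to a restaurant for resale), but is displaced by (i): (i) operates — the reportable unit count is 98, less than the 103 limit. (j) would limit (i) — a current Standing Approval is held — but (k) sets (j) aside: (k) applies — the jarred condiments contain meat. (a) is therefore removed.
Exception (b) requires that the seller displays an ingredient notice at the point of sale; but no ingredient notice is displayed, so (b) is unavailable.
All of (c)'s requirements are met (the jarred condiments are shelf-stable; a current Standing Notice is held). But applying paragraph (n): (n) operates against (c): aggregate throughput is 2,780 units, meeting the 2,240 units threshold. (c) is therefore removed.
Exception (d) requires that the seller is a natural person (not a corporation or partnership); but the seller operates through a limited company, so (d) is unavailable.
Every exception is unavailable, so the rule governs.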